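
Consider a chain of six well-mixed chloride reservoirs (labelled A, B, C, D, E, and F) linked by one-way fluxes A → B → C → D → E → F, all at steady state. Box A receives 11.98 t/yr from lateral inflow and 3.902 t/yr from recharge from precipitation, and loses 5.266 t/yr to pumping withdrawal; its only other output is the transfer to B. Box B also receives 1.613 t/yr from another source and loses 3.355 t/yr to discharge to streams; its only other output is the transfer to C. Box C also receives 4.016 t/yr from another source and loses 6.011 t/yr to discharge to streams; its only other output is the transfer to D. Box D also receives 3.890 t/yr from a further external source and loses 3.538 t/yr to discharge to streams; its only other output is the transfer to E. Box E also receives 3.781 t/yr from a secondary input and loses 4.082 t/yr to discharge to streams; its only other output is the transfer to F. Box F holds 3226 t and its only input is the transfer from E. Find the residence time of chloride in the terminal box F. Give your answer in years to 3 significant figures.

Box A: F(A→B) = (11.98 + 3.902) − 5.266 = 10.616 t/yr.
Box B: F(B→C) = (10.616 + 1.613) − 3.355 = 8.8740 t/yr.
Box C: F(C→D) = (8.8740 + 4.016) − 6.011 = 6.8790 t/yr.
Box D: F(D→E) = (6.8790 + 3.890) − 3.538 = 7.2310 t/yr.
Box E: F(E→F) = (7.2310 + 3.781) − 4.082 = 6.9300 t/yr.
Box F throughput = its input = 6.9300 t/yr; τ = 3226 / 6.9300 = 465.5 yr.

466 yr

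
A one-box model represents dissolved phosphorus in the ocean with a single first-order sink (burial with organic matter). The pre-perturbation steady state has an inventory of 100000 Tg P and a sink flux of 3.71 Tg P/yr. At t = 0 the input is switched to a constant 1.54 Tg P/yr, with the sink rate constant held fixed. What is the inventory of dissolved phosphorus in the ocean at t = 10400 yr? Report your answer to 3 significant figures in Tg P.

81300 Tg P

τ = M₀/F₀ = 100000/3.71 = 26950 yr; rate constant k = 1/τ.
New steady state M_∞ = F₁/k = F₁·τ = 1.54 × 26950 = 41509 Tg P.
M(t) = M_∞ + (M₀ − M_∞)·e^(−t/τ); t/τ = 10400/26950 = 0.3858, so e^(−t/τ) = 0.6799.
M(t) = 41509 + 58490 × 0.6799 = 81276 Tg P.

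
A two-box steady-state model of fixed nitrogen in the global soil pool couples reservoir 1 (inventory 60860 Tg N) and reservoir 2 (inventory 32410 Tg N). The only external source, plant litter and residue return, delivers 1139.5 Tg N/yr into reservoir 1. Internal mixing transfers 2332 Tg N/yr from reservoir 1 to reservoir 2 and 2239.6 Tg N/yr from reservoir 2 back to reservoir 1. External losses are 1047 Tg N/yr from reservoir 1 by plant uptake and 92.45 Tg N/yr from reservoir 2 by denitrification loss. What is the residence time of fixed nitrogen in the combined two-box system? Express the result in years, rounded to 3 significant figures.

Residence time in the combined system uses the total inventory and the total *external* removal — internal exchanges between the two boxes cancel.
M_total = 60860 + 32410 = 93270 Tg N.
ΣF_external_out = 1047 + 92.45 = 1139.5 Tg N/yr.
τ = M_total / ΣF_ext = 93270 / 1139.5 = 81.86 yr.

81.9 yr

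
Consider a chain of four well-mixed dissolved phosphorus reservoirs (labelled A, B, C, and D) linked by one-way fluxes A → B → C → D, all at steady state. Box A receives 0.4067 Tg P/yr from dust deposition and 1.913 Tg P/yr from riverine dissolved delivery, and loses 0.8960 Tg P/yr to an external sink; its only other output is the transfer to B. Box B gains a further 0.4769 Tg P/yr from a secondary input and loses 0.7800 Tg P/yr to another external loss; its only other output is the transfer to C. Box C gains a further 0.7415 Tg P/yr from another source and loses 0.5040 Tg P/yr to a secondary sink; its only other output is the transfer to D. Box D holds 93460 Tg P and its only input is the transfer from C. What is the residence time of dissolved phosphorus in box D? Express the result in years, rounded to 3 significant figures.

Box A: F(A→B) = (0.4067 + 1.913) − 0.8960 = 1.4237 Tg P/yr.
Box B: F(B→C) = (1.4237 + 0.4769) − 0.7800 = 1.1206 Tg P/yr.
Box C: F(C→D) = (1.1206 + 0.7415) − 0.5040 = 1.3581 Tg P/yr.
Box D throughput = its input = 1.3581 Tg P/yr; τ = 93460 / 1.3581 = 68820 yr.

68800 yr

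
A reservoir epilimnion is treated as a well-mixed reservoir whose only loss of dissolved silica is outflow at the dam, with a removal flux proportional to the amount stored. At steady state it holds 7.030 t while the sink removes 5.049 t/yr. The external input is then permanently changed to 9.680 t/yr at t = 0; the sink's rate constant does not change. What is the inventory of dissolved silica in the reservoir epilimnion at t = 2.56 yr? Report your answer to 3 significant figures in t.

Residence time τ = M₀/F₀ = 1.392 yr. The eventual steady state is M_∞ = M₀·(F₁/F₀) = 7.030 × 9.680/5.049 = 13.478 t.
The anomaly ΔM(t) = M(t) − M_∞ decays as ΔM₀·e^(−t/τ) with ΔM₀ = 7.030 − 13.478 = −6.448 t.
At t = 2.56 yr, e^(−t/τ) = e^(−1.839) = 0.1590, so ΔM = −1.025 t and M = 13.478 − 1.025 = 12.453 t.

12.5 t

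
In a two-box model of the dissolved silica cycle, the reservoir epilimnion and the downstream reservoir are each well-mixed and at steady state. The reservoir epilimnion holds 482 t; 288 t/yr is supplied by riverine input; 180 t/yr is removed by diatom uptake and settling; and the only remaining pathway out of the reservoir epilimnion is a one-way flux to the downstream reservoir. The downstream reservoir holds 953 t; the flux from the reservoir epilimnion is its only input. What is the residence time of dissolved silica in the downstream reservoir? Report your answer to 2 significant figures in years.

Balance the reservoir epilimnion: ΣF_in = 288.00 t/yr.
Flux to the downstream reservoir = ΣF_in − (180) = 108.00 t/yr.
At steady state the output of the downstream reservoir equals its input, 108.00 t/yr.
τ = M / F = 953 / 108.00 = 8.824 yr.

8.8 yr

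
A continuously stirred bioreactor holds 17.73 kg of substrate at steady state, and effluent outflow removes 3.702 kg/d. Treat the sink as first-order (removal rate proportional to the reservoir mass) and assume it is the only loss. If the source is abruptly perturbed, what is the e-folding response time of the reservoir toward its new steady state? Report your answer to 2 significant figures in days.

4.8 d

For a linear reservoir the response time equals the residence time τ = M/F.
τ = 17.73 / 3.702 = 4.789 d.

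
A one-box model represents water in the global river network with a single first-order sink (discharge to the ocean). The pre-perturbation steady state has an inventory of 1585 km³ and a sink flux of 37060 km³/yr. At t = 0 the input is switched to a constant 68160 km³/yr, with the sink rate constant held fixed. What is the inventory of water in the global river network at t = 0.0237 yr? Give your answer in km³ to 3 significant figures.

τ = M₀/F₀ = 1585/37060 = 0.04277 yr; rate constant k = 1/τ.
New steady state M_∞ = F₁/k = F₁·τ = 68160 × 0.04277 = 2915.1 km³.
M(t) = M_∞ + (M₀ − M_∞)·e^(−t/τ); t/τ = 0.0237/0.04277 = 0.5541, so e^(−t/τ) = 0.5746.
M(t) = 2915.1 − 1330 × 0.5746 = 2150.9 km³.

2150 km³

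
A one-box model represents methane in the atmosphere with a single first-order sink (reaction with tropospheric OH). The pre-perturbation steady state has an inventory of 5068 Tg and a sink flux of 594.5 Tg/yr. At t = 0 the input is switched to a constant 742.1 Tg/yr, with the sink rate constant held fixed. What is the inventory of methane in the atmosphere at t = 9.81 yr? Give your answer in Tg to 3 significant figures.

Residence time τ = M₀/F₀ = 8.525 yr. The eventual steady state is M_∞ = M₀·(F₁/F₀) = 5068 × 742.1/594.5 = 6326.3 Tg.
The anomaly ΔM(t) = M(t) − M_∞ decays as ΔM₀·e^(−t/τ) with ΔM₀ = 5068 − 6326.3 = −1258 Tg.
At t = 9.81 yr, e^(−t/τ) = e^(−1.151) = 0.3164, so ΔM = −398.1 Tg and M = 6326.3 − 398.1 = 5928.2 Tg.

5930 Tg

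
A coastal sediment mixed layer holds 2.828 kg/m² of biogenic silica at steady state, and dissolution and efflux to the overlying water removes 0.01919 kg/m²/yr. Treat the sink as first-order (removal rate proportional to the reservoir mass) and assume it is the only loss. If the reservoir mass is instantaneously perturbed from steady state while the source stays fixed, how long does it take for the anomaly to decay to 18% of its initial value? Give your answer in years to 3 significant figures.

253 yr

For a linear reservoir the anomaly decays as exp(−t/τ) with τ = M/F = 2.828/0.01919 = 147.4 yr.
exp(−t/τ) = 0.18 ⇒ t = −τ ln(0.18) = 147.4 × 1.715 = 252.7 yr.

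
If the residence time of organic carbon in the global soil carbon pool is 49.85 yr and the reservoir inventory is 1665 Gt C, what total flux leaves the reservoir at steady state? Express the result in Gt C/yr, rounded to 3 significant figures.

33.4 Gt C/yr

F = M / τ = 1665 / 49.85 = 33.40 Gt C/yr.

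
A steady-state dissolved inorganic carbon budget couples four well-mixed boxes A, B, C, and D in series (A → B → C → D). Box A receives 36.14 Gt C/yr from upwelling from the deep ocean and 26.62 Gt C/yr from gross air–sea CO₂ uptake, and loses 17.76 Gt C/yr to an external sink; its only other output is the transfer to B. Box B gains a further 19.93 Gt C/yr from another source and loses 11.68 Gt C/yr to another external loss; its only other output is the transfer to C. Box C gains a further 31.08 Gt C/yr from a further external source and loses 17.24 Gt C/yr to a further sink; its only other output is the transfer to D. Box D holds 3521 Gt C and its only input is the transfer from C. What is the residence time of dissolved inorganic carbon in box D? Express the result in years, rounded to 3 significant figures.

52.5 yr

Box A: F(A→B) = (36.14 + 26.62) − 17.76 = 45.000 Gt C/yr.
Box B: F(B→C) = (45.000 + 19.93) − 11.68 = 53.250 Gt C/yr.
Box C: F(C→D) = (53.250 + 31.08) − 17.24 = 67.090 Gt C/yr.
Box D throughput = its input = 67.090 Gt C/yr; τ = 3521 / 67.090 = 52.48 yr.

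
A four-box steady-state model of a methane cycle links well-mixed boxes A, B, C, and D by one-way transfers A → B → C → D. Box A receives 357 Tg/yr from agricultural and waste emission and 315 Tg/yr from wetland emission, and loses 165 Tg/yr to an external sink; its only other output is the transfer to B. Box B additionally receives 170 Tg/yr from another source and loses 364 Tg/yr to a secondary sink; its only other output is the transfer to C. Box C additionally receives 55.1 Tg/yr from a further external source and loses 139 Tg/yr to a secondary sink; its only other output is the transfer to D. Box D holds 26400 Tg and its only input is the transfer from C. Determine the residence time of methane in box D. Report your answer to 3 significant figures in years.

115 yr

Box A: F(A→B) = (357 + 315) − 165 = 507.00 Tg/yr.
Box B: F(B→C) = (507.00 + 170) − 364 = 313.00 Tg/yr.
Box C: F(C→D) = (313.00 + 55.1) − 139 = 229.10 Tg/yr.
Box D throughput = its input = 229.10 Tg/yr; τ = 26400 / 229.10 = 115.2 yr.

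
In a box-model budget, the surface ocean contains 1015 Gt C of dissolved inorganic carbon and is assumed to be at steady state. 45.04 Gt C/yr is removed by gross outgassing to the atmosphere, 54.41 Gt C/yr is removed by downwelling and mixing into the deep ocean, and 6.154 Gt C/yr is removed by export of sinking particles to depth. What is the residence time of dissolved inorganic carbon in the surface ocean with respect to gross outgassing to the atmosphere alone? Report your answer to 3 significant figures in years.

Residence time with respect to a single sink: τ = M / F_sink.
τ = 1015 / 45.04 = 22.54 yr.

22.5 yr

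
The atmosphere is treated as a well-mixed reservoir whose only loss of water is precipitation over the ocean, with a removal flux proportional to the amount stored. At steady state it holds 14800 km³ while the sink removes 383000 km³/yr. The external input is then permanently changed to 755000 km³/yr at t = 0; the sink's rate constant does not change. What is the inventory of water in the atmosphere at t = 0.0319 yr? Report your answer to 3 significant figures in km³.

22900 km³

The sink rate constant is k = F₀/M₀ = 383000/14800 = 25.88 yr⁻¹.
Solving dM/dt = F₁ − kM with M(0) = M₀ gives M(t) = F₁/k + (M₀ − F₁/k)·e^(−kt).
F₁/k = 755000/25.88 = 29175 km³; kt = 25.88 × 0.0319 = 0.8255, e^(−kt) = 0.4380.
M(0.0319) = 29175 + (14800 − 29175) × 0.4380 = 29175 − 6296 = 22879 km³.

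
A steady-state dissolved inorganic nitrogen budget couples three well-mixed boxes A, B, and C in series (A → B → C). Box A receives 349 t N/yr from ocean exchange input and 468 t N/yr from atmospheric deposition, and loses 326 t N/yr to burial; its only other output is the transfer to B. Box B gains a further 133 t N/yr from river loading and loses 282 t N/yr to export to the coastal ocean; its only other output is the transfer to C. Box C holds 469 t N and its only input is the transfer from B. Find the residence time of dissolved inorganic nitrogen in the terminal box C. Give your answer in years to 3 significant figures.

1.37 yr

Box A: F(A→B) = (349 + 468) − 326 = 491.00 t N/yr.
Box B: F(B→C) = (491.00 + 133) − 282 = 342.00 t N/yr.
Box C throughput = its input = 342.00 t N/yr; τ = 469 / 342.00 = 1.371 yr.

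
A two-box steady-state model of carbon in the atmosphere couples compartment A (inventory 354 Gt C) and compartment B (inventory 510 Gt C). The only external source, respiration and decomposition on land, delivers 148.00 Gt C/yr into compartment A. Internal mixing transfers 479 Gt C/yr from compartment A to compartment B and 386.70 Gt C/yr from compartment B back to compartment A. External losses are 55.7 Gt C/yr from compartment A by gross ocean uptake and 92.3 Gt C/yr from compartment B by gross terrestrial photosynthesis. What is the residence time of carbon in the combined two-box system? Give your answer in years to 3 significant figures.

5.84 yr

Treat the two boxes together as one reservoir: the mixing fluxes between them are internal recycling, so τ = ΣM / Σ(external losses).
M_total = 354 + 510 = 864.00 Gt C.
ΣF_external_out = 55.7 + 92.3 = 148.00 Gt C/yr.
τ = M_total / ΣF_ext = 864.00 / 148.00 = 5.838 yr.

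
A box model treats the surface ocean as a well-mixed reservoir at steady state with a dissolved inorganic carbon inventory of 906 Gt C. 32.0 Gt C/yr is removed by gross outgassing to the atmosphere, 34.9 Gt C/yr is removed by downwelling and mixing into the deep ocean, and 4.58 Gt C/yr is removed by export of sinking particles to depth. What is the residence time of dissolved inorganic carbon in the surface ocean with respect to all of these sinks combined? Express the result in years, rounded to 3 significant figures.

12.7 yr

Total removal flux = 32.0 + 34.9 + 4.58 = 71.480 Gt C/yr.
τ = M / ΣF_out = 906 / 71.480 = 12.67 yr.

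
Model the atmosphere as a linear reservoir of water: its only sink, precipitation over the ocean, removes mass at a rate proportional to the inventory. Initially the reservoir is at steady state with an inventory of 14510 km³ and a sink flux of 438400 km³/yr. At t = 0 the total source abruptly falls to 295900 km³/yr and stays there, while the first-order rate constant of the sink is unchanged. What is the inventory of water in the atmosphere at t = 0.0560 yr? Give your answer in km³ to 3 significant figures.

τ = M₀/F₀ = 14510/438400 = 0.03310 yr; rate constant k = 1/τ.
New steady state M_∞ = F₁/k = F₁·τ = 295900 × 0.03310 = 9793.6 km³.
M(t) = M_∞ + (M₀ − M_∞)·e^(−t/τ); t/τ = 0.0560/0.03310 = 1.692, so e^(−t/τ) = 0.1842.
M(t) = 9793.6 + 4716 × 0.1842 = 10662 km³.

10700 km³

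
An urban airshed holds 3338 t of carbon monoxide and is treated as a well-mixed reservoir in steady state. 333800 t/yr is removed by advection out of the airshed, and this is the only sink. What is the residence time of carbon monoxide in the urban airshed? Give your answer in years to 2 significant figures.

0.010 yr

τ = M / F = 3338 / 333800 = 0.01000 yr.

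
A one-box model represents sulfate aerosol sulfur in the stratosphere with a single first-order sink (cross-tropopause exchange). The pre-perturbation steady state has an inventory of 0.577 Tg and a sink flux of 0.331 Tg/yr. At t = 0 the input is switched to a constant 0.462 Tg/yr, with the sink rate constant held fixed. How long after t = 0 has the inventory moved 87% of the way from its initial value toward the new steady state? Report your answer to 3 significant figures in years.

3.56 yr

τ = M₀/F₀ = 0.577/0.331 = 1.743 yr.
The remaining gap fraction is e^(−t/τ); 87% covered ⇒ e^(−t/τ) = 0.130.
t = −τ ln(0.130) = 1.743 × 2.040 = 3.557 yr.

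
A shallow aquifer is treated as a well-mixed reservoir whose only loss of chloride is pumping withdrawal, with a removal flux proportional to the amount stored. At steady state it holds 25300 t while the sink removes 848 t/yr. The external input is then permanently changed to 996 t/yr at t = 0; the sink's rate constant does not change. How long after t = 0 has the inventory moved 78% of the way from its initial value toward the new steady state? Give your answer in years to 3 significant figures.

τ = M₀/F₀ = 25300/848 = 29.83 yr.
The remaining gap fraction is e^(−t/τ); 78% covered ⇒ e^(−t/τ) = 0.220.
t = −τ ln(0.220) = 29.83 × 1.514 = 45.17 yr.

45.2 yr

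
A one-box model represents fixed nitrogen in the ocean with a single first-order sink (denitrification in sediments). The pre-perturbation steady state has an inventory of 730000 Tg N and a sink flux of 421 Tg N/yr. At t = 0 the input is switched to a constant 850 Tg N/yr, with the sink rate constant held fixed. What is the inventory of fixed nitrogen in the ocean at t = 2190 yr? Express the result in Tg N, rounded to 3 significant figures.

The sink rate constant is k = F₀/M₀ = 421/730000 = 0.0005767 yr⁻¹.
Solving dM/dt = F₁ − kM with M(0) = M₀ gives M(t) = F₁/k + (M₀ − F₁/k)·e^(−kt).
F₁/k = 850/0.0005767 = 1.4739×10^6 Tg N; kt = 0.0005767 × 2190 = 1.263, e^(−kt) = 0.2828.
M(2190) = 1.4739×10^6 + (730000 − 1.4739×10^6) × 0.2828 = 1.4739×10^6 − 210400 = 1.2635×10^6 Tg N.

1.26×10^6 Tg N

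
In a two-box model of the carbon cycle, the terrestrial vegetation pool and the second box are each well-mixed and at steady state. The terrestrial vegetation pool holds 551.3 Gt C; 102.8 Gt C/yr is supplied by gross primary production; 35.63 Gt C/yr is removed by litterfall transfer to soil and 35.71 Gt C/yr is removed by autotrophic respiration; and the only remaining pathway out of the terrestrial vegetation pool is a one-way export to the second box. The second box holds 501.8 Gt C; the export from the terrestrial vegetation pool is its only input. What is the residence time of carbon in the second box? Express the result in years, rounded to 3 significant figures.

16.0 yr

Balance the terrestrial vegetation pool: ΣF_in = 102.80 Gt C/yr.
Export to the second box = ΣF_in − (35.63 + 35.71) = 31.460 Gt C/yr.
At steady state the output of the second box equals its input, 31.460 Gt C/yr.
τ = M / F = 501.8 / 31.460 = 15.95 yr.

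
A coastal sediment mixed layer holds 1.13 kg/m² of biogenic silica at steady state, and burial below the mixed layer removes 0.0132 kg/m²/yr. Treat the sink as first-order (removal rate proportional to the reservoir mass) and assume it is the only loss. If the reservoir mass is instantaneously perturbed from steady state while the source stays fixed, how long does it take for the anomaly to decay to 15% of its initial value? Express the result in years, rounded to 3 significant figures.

162 yr

For a linear reservoir the anomaly decays as exp(−t/τ) with τ = M/F = 1.13/0.0132 = 85.61 yr.
exp(−t/τ) = 0.15 ⇒ t = −τ ln(0.15) = 85.61 × 1.897 = 162.4 yr.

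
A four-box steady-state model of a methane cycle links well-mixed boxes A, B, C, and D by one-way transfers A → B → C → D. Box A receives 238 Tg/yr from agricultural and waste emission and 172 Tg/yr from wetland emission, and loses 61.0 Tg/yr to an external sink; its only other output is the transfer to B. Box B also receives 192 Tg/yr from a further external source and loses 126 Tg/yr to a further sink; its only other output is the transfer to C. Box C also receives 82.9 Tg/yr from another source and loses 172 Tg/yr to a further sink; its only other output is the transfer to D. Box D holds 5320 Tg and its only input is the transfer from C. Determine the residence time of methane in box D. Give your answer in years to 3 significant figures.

Box A: F(A→B) = (238 + 172) − 61.0 = 349.00 Tg/yr.
Box B: F(B→C) = (349.00 + 192) − 126 = 415.00 Tg/yr.
Box C: F(C→D) = (415.00 + 82.9) − 172 = 325.90 Tg/yr.
Box D throughput = its input = 325.90 Tg/yr; τ = 5320 / 325.90 = 16.32 yr.

16.3 yr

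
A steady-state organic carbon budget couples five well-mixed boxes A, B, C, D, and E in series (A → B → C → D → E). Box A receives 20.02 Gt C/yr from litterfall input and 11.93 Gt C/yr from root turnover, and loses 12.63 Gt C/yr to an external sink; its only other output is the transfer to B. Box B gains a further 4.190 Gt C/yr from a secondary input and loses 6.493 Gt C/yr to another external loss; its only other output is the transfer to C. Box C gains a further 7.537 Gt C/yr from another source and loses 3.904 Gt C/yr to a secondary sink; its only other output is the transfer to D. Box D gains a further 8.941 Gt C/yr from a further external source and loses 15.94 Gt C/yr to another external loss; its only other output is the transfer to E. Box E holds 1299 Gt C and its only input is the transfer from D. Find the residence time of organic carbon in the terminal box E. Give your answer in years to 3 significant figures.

95.2 yr

Box A: F(A→B) = (20.02 + 11.93) − 12.63 = 19.320 Gt C/yr.
Box B: F(B→C) = (19.320 + 4.190) − 6.493 = 17.017 Gt C/yr.
Box C: F(C→D) = (17.017 + 7.537) − 3.904 = 20.650 Gt C/yr.
Box D: F(D→E) = (20.650 + 8.941) − 15.94 = 13.651 Gt C/yr.
Box E throughput = its input = 13.651 Gt C/yr; τ = 1299 / 13.651 = 95.16 yr.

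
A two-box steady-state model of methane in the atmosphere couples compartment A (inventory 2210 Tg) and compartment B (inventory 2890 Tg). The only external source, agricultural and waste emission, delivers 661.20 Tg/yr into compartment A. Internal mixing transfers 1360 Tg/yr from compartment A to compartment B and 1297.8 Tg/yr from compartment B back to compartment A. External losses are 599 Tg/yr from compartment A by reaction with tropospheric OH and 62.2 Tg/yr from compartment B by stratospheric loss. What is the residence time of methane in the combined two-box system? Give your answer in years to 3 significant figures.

7.71 yr

Treat the two boxes together as one reservoir: the mixing fluxes between them are internal recycling, so τ = ΣM / Σ(external losses).
M_total = 2210 + 2890 = 5100.0 Tg.
ΣF_external_out = 599 + 62.2 = 661.20 Tg/yr.
τ = M_total / ΣF_ext = 5100.0 / 661.20 = 7.713 yr.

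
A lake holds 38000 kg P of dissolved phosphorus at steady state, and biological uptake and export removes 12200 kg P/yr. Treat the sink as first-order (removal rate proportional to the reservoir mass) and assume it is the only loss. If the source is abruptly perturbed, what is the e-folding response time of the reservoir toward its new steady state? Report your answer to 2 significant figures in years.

3.1 yr

For a linear reservoir the response time equals the residence time τ = M/F.
τ = 38000 / 12200 = 3.115 yr.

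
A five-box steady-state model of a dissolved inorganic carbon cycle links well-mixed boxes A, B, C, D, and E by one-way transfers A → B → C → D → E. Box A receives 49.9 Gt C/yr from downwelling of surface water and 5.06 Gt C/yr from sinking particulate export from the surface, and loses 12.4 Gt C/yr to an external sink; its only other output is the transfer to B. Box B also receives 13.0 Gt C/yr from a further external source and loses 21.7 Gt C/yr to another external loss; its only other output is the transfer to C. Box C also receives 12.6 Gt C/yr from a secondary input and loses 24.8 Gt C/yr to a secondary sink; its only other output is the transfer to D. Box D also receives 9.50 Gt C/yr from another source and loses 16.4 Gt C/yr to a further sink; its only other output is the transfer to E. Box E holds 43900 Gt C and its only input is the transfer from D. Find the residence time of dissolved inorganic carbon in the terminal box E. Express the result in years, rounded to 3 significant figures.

Box A: F(A→B) = (49.9 + 5.06) − 12.4 = 42.560 Gt C/yr.
Box B: F(B→C) = (42.560 + 13.0) − 21.7 = 33.860 Gt C/yr.
Box C: F(C→D) = (33.860 + 12.6) − 24.8 = 21.660 Gt C/yr.
Box D: F(D→E) = (21.660 + 9.50) − 16.4 = 14.760 Gt C/yr.
Box E throughput = its input = 14.760 Gt C/yr; τ = 43900 / 14.760 = 2974 yr.

2970 yr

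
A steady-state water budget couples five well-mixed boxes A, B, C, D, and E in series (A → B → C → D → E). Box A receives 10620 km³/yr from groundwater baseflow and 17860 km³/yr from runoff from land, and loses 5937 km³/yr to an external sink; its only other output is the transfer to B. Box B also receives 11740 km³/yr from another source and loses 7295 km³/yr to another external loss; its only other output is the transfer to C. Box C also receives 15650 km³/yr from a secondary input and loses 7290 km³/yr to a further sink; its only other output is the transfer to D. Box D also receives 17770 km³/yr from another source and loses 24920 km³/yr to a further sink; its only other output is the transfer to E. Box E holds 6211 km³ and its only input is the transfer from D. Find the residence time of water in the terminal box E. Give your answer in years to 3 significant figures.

0.220 yr

Box A: F(A→B) = (10620 + 17860) − 5937 = 22543 km³/yr.
Box B: F(B→C) = (22543 + 11740) − 7295 = 26988 km³/yr.
Box C: F(C→D) = (26988 + 15650) − 7290 = 35348 km³/yr.
Box D: F(D→E) = (35348 + 17770) − 24920 = 28198 km³/yr.
Box E throughput = its input = 28198 km³/yr; τ = 6211 / 28198 = 0.2203 yr.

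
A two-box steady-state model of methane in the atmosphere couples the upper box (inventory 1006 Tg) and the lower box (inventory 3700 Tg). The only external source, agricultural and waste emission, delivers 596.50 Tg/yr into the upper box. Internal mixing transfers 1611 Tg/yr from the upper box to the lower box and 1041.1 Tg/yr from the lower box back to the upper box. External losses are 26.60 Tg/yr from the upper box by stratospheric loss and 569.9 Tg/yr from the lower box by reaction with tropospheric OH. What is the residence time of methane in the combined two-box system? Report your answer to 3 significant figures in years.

7.89 yr

Residence time in the combined system uses the total inventory and the total *external* removal — internal exchanges between the two boxes cancel.
M_total = 1006 + 3700 = 4706.0 Tg.
ΣF_external_out = 26.60 + 569.9 = 596.50 Tg/yr.
τ = M_total / ΣF_ext = 4706.0 / 596.50 = 7.889 yr.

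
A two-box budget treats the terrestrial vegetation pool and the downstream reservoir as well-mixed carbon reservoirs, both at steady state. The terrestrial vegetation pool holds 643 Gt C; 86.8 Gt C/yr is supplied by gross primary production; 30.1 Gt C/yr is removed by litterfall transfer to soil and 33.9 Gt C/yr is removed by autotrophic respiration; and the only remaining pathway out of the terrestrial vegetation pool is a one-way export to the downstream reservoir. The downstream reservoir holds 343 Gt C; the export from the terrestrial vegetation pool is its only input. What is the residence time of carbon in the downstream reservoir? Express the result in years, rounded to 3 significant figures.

15.0 yr

Balance the terrestrial vegetation pool: ΣF_in = 86.800 Gt C/yr.
Export to the downstream reservoir = ΣF_in − (30.1 + 33.9) = 22.800 Gt C/yr.
At steady state the output of the downstream reservoir equals its input, 22.800 Gt C/yr.
τ = M / F = 343 / 22.800 = 15.04 yr.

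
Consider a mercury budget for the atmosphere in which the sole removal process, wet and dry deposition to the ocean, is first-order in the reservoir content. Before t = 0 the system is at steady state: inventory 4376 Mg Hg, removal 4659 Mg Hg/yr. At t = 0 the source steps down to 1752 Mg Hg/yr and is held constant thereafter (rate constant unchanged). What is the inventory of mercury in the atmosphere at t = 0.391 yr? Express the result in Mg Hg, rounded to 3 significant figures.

3450 Mg Hg

τ = M₀/F₀ = 4376/4659 = 0.9393 yr; rate constant k = 1/τ.
New steady state M_∞ = F₁/k = F₁·τ = 1752 × 0.9393 = 1645.6 Mg Hg.
M(t) = M_∞ + (M₀ − M_∞)·e^(−t/τ); t/τ = 0.391/0.9393 = 0.4163, so e^(−t/τ) = 0.6595.
M(t) = 1645.6 + 2730 × 0.6595 = 3446.3 Mg Hg.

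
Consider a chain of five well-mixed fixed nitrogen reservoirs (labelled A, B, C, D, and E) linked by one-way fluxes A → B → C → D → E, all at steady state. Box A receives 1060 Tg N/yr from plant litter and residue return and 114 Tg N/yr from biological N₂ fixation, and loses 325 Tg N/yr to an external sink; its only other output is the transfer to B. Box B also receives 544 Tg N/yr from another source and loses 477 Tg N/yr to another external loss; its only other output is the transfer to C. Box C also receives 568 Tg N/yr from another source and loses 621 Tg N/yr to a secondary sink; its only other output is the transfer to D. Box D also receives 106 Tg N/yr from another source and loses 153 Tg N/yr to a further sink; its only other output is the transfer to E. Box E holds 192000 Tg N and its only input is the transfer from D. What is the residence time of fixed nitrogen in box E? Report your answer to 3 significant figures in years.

Box A: F(A→B) = (1060 + 114) − 325 = 849.00 Tg N/yr.
Box B: F(B→C) = (849.00 + 544) − 477 = 916.00 Tg N/yr.
Box C: F(C→D) = (916.00 + 568) − 621 = 863.00 Tg N/yr.
Box D: F(D→E) = (863.00 + 106) − 153 = 816.00 Tg N/yr.
Box E throughput = its input = 816.00 Tg N/yr; τ = 192000 / 816.00 = 235.3 yr.

235 yr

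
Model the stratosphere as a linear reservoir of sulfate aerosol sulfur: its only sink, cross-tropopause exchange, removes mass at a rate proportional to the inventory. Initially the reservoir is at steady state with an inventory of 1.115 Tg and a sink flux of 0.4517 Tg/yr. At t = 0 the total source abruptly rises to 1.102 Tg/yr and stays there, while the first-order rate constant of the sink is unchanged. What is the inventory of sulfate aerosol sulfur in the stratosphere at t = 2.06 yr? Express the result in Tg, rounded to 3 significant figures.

2.02 Tg

The sink rate constant is k = F₀/M₀ = 0.4517/1.115 = 0.4051 yr⁻¹.
Solving dM/dt = F₁ − kM with M(0) = M₀ gives M(t) = F₁/k + (M₀ − F₁/k)·e^(−kt).
F₁/k = 1.102/0.4051 = 2.7202 Tg; kt = 0.4051 × 2.06 = 0.8345, e^(−kt) = 0.4341.
M(2.06) = 2.7202 + (1.115 − 2.7202) × 0.4341 = 2.7202 − 0.6968 = 2.0234 Tg.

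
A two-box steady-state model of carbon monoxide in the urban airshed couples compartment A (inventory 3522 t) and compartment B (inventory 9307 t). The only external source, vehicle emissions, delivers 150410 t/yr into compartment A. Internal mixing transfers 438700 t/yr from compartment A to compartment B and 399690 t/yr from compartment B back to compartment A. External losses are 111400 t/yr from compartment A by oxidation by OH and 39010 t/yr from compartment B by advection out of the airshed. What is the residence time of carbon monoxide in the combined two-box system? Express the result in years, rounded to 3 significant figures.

0.0853 yr

Residence time in the combined system uses the total inventory and the total *external* removal — internal exchanges between the two boxes cancel.
M_total = 3522 + 9307 = 12829 t.
ΣF_external_out = 111400 + 39010 = 150410 t/yr.
τ = M_total / ΣF_ext = 12829 / 150410 = 0.08529 yr.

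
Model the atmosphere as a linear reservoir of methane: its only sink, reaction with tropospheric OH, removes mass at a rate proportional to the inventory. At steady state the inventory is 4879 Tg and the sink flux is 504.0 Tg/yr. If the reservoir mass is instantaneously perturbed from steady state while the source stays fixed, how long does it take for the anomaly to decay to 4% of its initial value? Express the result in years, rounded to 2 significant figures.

31 yr

For a linear reservoir the anomaly decays as exp(−t/τ) with τ = M/F = 4879/504.0 = 9.681 yr.
exp(−t/τ) = 0.04 ⇒ t = −τ ln(0.04) = 9.681 × 3.219 = 31.16 yr.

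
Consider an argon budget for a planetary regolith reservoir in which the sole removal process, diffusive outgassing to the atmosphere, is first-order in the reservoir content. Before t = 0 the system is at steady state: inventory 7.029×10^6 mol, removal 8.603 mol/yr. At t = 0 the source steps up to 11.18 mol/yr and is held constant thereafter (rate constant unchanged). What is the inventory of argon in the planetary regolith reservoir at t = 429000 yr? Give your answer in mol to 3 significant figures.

7.89×10^6 mol

The sink rate constant is k = F₀/M₀ = 8.603/7.029×10^6 = 1.224×10^-6 yr⁻¹.
Solving dM/dt = F₁ − kM with M(0) = M₀ gives M(t) = F₁/k + (M₀ − F₁/k)·e^(−kt).
F₁/k = 11.18/1.224×10^-6 = 9.1345×10^6 mol; kt = 1.224×10^-6 × 429000 = 0.5251, e^(−kt) = 0.5915.
M(429000) = 9.1345×10^6 + (7.029×10^6 − 9.1345×10^6) × 0.5915 = 9.1345×10^6 − 1.245×10^6 = 7.8891×10^6 mol.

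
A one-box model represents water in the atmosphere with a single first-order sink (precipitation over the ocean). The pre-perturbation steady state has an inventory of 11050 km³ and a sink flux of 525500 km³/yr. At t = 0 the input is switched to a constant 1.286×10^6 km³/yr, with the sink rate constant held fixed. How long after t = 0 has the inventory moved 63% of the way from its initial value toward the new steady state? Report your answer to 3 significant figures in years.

0.0209 yr

τ = M₀/F₀ = 11050/525500 = 0.02103 yr.
The remaining gap fraction is e^(−t/τ); 63% covered ⇒ e^(−t/τ) = 0.370.
t = −τ ln(0.370) = 0.02103 × 0.9943 = 0.02091 yr.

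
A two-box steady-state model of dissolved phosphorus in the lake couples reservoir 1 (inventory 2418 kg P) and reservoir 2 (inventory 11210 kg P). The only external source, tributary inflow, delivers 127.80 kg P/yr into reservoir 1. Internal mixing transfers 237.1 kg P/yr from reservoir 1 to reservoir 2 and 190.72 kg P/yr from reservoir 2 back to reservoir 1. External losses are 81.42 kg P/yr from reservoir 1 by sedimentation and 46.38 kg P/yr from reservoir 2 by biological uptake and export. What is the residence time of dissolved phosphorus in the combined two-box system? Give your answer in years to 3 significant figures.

107 yr

Treat the two boxes together as one reservoir: the mixing fluxes between them are internal recycling, so τ = ΣM / Σ(external losses).
M_total = 2418 + 11210 = 13628 kg P.
ΣF_external_out = 81.42 + 46.38 = 127.80 kg P/yr.
τ = M_total / ΣF_ext = 13628 / 127.80 = 106.6 yr.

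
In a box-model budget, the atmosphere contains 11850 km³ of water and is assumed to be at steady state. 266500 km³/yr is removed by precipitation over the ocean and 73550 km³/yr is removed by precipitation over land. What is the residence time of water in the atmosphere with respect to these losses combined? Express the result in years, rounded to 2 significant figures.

0.035 yr

Total removal = 266500 + 73550 = 340050 km³/yr.
τ = M / ΣF_out = 11850 / 340050 = 0.03485 yr.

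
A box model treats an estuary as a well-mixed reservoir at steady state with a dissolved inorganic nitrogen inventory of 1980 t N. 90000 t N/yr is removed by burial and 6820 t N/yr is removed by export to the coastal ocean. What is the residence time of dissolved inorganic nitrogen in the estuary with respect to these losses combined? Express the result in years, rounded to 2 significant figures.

0.020 yr

Total removal = 90000 + 6820 = 96820 t N/yr.
τ = M / ΣF_out = 1980 / 96820 = 0.02045 yr.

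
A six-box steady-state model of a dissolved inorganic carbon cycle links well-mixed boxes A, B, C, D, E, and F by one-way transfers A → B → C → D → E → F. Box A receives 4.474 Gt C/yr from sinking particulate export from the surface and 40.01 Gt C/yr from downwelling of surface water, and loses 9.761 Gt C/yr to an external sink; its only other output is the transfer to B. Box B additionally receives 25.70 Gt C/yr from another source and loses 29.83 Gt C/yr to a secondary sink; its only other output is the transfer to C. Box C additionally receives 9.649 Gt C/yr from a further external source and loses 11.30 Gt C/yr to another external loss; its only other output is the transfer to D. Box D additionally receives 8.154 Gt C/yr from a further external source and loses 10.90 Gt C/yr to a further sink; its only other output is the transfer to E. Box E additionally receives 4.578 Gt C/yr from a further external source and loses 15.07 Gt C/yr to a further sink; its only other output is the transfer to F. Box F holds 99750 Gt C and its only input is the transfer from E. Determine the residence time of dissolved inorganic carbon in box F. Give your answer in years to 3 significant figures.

6350 yr

Box A: F(A→B) = (4.474 + 40.01) − 9.761 = 34.723 Gt C/yr.
Box B: F(B→C) = (34.723 + 25.70) − 29.83 = 30.593 Gt C/yr.
Box C: F(C→D) = (30.593 + 9.649) − 11.30 = 28.942 Gt C/yr.
Box D: F(D→E) = (28.942 + 8.154) − 10.90 = 26.196 Gt C/yr.
Box E: F(E→F) = (26.196 + 4.578) − 15.07 = 15.704 Gt C/yr.
Box F throughput = its input = 15.704 Gt C/yr; τ = 99750 / 15.704 = 6352 yr.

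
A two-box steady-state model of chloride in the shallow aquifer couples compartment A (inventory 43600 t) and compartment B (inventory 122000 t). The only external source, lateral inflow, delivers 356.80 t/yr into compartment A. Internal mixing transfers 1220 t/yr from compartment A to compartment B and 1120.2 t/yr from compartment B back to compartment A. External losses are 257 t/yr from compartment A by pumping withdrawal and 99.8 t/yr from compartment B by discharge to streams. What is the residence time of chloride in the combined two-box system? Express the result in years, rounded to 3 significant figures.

Treat the two boxes together as one reservoir: the mixing fluxes between them are internal recycling, so τ = ΣM / Σ(external losses).
M_total = 43600 + 122000 = 165600 t.
ΣF_external_out = 257 + 99.8 = 356.80 t/yr.
τ = M_total / ΣF_ext = 165600 / 356.80 = 464.1 yr.

464 yr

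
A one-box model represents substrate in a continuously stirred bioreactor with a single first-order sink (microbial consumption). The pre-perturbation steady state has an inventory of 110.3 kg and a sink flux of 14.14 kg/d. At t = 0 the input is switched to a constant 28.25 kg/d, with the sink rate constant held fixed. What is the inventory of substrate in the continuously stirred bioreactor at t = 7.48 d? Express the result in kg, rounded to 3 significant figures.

178 kg

The sink rate constant is k = F₀/M₀ = 14.14/110.3 = 0.1282 d⁻¹.
Solving dM/dt = F₁ − kM with M(0) = M₀ gives M(t) = F₁/k + (M₀ − F₁/k)·e^(−kt).
F₁/k = 28.25/0.1282 = 220.37 kg; kt = 0.1282 × 7.48 = 0.9589, e^(−kt) = 0.3833.
M(7.48) = 220.37 + (110.3 − 220.37) × 0.3833 = 220.37 − 42.19 = 178.18 kg.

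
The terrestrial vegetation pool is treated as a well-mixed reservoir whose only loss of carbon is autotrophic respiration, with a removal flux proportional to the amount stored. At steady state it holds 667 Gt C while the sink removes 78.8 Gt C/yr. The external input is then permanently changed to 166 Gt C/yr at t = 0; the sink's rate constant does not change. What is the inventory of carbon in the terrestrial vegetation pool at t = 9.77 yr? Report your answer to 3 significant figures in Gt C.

1170 Gt C

Residence time τ = M₀/F₀ = 8.464 yr. The eventual steady state is M_∞ = M₀·(F₁/F₀) = 667 × 166/78.8 = 1405.1 Gt C.
The anomaly ΔM(t) = M(t) − M_∞ decays as ΔM₀·e^(−t/τ) with ΔM₀ = 667 − 1405.1 = −738.1 Gt C.
At t = 9.77 yr, e^(−t/τ) = e^(−1.154) = 0.3153, so ΔM = −232.7 Gt C and M = 1405.1 − 232.7 = 1172.4 Gt C.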